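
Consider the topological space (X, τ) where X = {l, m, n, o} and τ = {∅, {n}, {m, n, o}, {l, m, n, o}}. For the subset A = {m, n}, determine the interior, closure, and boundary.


int(A) = {n}, cl(A) = {l, m, n, o}, ∂A = {l, m, o}.

Closed sets in (X, τ) are complements of opens:
  closed(X, τ) = {∅, {l}, {l, m, o}, {l, m, n, o}}.
int(A) = ⋃ {U ∈ τ : U ⊆ A}. Opens contained in A: ∅, {n}.
Taking the union of these: int(A) = {n}.
cl(A) = ⋂ {C closed : A ⊆ C}. Closed sets containing A: {l, m, n, o}.
Intersecting these: cl(A) = {l, m, n, o}.
∂A = cl(A) ∖ int(A) = {l, m, n, o} ∖ {n} = {l, m, o}.


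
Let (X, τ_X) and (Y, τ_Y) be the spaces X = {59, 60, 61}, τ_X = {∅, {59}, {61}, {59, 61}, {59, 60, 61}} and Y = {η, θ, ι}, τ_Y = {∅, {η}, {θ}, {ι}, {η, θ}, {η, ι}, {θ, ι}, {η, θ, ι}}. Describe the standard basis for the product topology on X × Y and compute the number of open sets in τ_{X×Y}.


Basis B = {∅ × ∅, {59} × {η}, {59} × {θ}, {59} × {ι}, {61} × {η}, {61} × {θ}, {61} × {ι}, {59} × {η, θ}, {59} × {η, ι}, {59, 61} × {η}, {59} × {θ, ι}, {59, 61} × {θ}, {59, 61} × {ι}, {61} × {η, θ}, {61} × {η, ι}, {61} × {θ, ι}, {59} × {η, θ, ι}, {59, 60, 61} × {η}, {59, 60, 61} × {θ}, {59, 60, 61} × {ι}, {61} × {η, θ, ι}, {59, 61} × {η, θ}, {59, 61} × {η, ι}, {59, 61} × {θ, ι}, {59, 61} × {η, θ, ι}, {59, 60, 61} × {η, θ}, {59, 60, 61} × {η, ι}, {59, 60, 61} × {θ, ι}, {59, 60, 61} × {η, θ, ι}}; |τ_{X×Y}| = 125.

Enumerate products U × V with U ∈ τ_X, V ∈ τ_Y (deduplicated):
  ∅ × ∅ = {} (∅)
  {59} × {η} = {(59,η)}
  {59} × {θ} = {(59,θ)}
  {59} × {ι} = {(59,ι)}
  {61} × {η} = {(61,η)}
  {61} × {θ} = {(61,θ)}
  {61} × {ι} = {(61,ι)}
  {59} × {η, θ} = {(59,η), (59,θ)}
  {59} × {η, ι} = {(59,η), (59,ι)}
  {59, 61} × {η} = {(59,η), (61,η)}
  {59} × {θ, ι} = {(59,θ), (59,ι)}
  {59, 61} × {θ} = {(59,θ), (61,θ)}
  {59, 61} × {ι} = {(59,ι), (61,ι)}
  {61} × {η, θ} = {(61,η), (61,θ)}
  {61} × {η, ι} = {(61,η), (61,ι)}
  {61} × {θ, ι} = {(61,θ), (61,ι)}
  {59} × {η, θ, ι} = {(59,η), (59,θ), (59,ι)}
  {59, 60, 61} × {η} = {(59,η), (60,η), (61,η)}
  {59, 60, 61} × {θ} = {(59,θ), (60,θ), (61,θ)}
  {59, 60, 61} × {ι} = {(59,ι), (60,ι), (61,ι)}
  {61} × {η, θ, ι} = {(61,η), (61,θ), (61,ι)}
  {59, 61} × {η, θ} = {(59,η), (59,θ), (61,η), (61,θ)}
  {59, 61} × {η, ι} = {(59,η), (59,ι), (61,η), (61,ι)}
  {59, 61} × {θ, ι} = {(59,θ), (59,ι), (61,θ), (61,ι)}
  {59, 61} × {η, θ, ι} = {(59,η), (59,θ), (59,ι), (61,η), (61,θ), (61,ι)}
  {59, 60, 61} × {η, θ} = {(59,η), (59,θ), (60,η), (60,θ), (61,η), (61,θ)}
  {59, 60, 61} × {η, ι} = {(59,η), (59,ι), (60,η), (60,ι), (61,η), (61,ι)}
  {59, 60, 61} × {θ, ι} = {(59,θ), (59,ι), (60,θ), (60,ι), (61,θ), (61,ι)}
  {59, 60, 61} × {η, θ, ι} = {(59,η), (59,θ), (59,ι), (60,η), (60,θ), (60,ι), (61,η), (61,θ), (61,ι)}
These 29 distinct sets form the basis B.
Close under arbitrary unions to get τ_{X×Y}; counting gives |τ_{X×Y}| = 125.


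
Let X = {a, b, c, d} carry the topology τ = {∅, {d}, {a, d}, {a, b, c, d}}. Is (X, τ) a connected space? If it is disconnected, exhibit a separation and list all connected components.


(X, τ) is connected.

Find clopen sets (U ∈ τ with X ∖ U ∈ τ):
  U = ∅, X ∖ U = {a, b, c, d} — both open, so U is clopen.
  U = {a, b, c, d}, X ∖ U = ∅ — both open, so U is clopen.
Only trivial clopens (∅ and X) exist, so (X, τ) is connected.
Compute connected components by grouping points that agree on all clopens:
  component: {a, b, c, d}


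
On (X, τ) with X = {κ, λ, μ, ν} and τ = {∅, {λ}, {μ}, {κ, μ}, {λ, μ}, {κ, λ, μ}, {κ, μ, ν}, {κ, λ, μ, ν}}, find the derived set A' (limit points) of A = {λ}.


A' = ∅

For each x ∈ X, list the open sets U ∈ τ with x ∈ U, then check whether U ∩ (A ∖ {x}) ≠ ∅ for every such U.
  x = κ: open {κ, μ} ∋ x has {κ, μ} ∩ (A ∖ {κ}) = ∅, so x is NOT a limit point.
  x = λ: open {λ} ∋ x has {λ} ∩ (A ∖ {λ}) = ∅, so x is NOT a limit point.
  x = μ: open {μ} ∋ x has {μ} ∩ (A ∖ {μ}) = ∅, so x is NOT a limit point.
  x = ν: open {κ, μ, ν} ∋ x has {κ, μ, ν} ∩ (A ∖ {ν}) = ∅, so x is NOT a limit point.
Collecting: A' = ∅.


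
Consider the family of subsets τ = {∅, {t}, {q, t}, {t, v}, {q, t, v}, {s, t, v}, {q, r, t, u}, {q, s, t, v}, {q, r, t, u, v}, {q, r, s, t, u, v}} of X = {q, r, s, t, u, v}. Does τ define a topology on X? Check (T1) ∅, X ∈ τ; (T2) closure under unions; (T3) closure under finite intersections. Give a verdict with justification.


τ IS a topology on X.

Axiom (T1): ∅ ∈ τ? Yes; X ∈ τ? Yes.
Axiom (T2/T3): check pairwise unions and intersections of members of τ.
All pairwise intersections and unions checked — each lies in τ. Therefore τ satisfies (T1), (T2), (T3): it IS a topology on X.


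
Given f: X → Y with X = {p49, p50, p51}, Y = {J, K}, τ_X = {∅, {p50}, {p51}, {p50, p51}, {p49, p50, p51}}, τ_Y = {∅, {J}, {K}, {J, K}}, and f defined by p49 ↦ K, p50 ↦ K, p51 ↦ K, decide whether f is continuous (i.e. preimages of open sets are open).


f IS continuous.

Compute f^{-1}(U) for each U ∈ τ_Y:
  U = ∅: f^{-1}(U) = ∅ ∈ τ_X ✓.
  U = {J}: f^{-1}(U) = ∅ ∈ τ_X ✓.
  U = {K}: f^{-1}(U) = {p49, p50, p51} ∈ τ_X ✓.
  U = {J, K}: f^{-1}(U) = {p49, p50, p51} ∈ τ_X ✓.
Every preimage lies in τ_X, so f IS continuous.


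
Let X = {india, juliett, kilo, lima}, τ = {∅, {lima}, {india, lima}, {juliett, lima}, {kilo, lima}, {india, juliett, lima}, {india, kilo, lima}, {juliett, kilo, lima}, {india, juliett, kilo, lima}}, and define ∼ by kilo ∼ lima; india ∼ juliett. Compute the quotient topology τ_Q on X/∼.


X/∼ = {[india=juliett], [kilo=lima]}; |τ_Q| = 3.

Equivalence classes: [india=juliett], [kilo=lima].
Quotient map π: X → X/∼ sends india ↦ [india=juliett], juliett ↦ [india=juliett], kilo ↦ [kilo=lima], lima ↦ [kilo=lima].
For each subset V ⊆ X/∼, compute π^{-1}(V) ⊆ X and check whether π^{-1}(V) ∈ τ. V is open in τ_Q iff π^{-1}(V) ∈ τ.
  V = {}: π^{-1}(V) = ∅ ∈ τ ✓.
  V = {[india=juliett]}: π^{-1}(V) = {india, juliett} ∉ τ ✗.
  V = {[kilo=lima]}: π^{-1}(V) = {kilo, lima} ∈ τ ✓.
  V = {[india=juliett], [kilo=lima]}: π^{-1}(V) = {india, juliett, kilo, lima} ∈ τ ✓.
Open sets in the quotient: τ_Q = {{}, {[kilo=lima]}, {[india=juliett], [kilo=lima]}} (3 elements).


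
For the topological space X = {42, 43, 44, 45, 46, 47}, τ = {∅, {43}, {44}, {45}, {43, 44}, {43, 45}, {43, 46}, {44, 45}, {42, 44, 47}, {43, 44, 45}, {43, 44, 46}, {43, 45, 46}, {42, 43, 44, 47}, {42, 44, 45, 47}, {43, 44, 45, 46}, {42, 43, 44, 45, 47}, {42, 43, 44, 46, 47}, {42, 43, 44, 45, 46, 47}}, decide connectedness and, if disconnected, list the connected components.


(X, τ) is disconnected; components = [{45}, {43, 46}, {42, 44, 47}].

Find clopen sets (U ∈ τ with X ∖ U ∈ τ):
  U = ∅, X ∖ U = {42, 43, 44, 45, 46, 47} — both open, so U is clopen.
  U = {45}, X ∖ U = {42, 43, 44, 46, 47} — both open, so U is clopen.
  U = {43, 46}, X ∖ U = {42, 44, 45, 47} — both open, so U is clopen.
  U = {42, 44, 47}, X ∖ U = {43, 45, 46} — both open, so U is clopen.
  U = {43, 45, 46}, X ∖ U = {42, 44, 47} — both open, so U is clopen.
  U = {42, 44, 45, 47}, X ∖ U = {43, 46} — both open, so U is clopen.
  U = {42, 43, 44, 46, 47}, X ∖ U = {45} — both open, so U is clopen.
  U = {42, 43, 44, 45, 46, 47}, X ∖ U = ∅ — both open, so U is clopen.
Nontrivial clopen(s) exist: e.g. {42, 44, 47}. So (X, τ) is disconnected.
Compute connected components by grouping points that agree on all clopens:
  component: {45}
  component: {43, 46}
  component: {42, 44, 47}


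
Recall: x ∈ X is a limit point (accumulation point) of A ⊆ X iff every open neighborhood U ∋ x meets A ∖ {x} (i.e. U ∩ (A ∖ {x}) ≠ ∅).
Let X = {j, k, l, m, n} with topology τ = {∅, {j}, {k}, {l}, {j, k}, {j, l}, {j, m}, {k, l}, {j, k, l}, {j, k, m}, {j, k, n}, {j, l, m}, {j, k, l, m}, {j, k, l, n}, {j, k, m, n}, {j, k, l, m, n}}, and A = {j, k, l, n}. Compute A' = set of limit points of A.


A' = {m, n}

For each x ∈ X, list the open sets U ∈ τ with x ∈ U, then check whether U ∩ (A ∖ {x}) ≠ ∅ for every such U.
  x = j: open {j} ∋ x has {j} ∩ (A ∖ {j}) = ∅, so x is NOT a limit point.
  x = k: open {k} ∋ x has {k} ∩ (A ∖ {k}) = ∅, so x is NOT a limit point.
  x = l: open {l} ∋ x has {l} ∩ (A ∖ {l}) = ∅, so x is NOT a limit point.
  x = m: opens ∋ x are {j, m}, {j, k, m}, {j, l, m}, {j, k, l, m}, {j, k, m, n}, {j, k, l, m, n}; each meets A ∖ {m}, so x IS a limit point.
  x = n: opens ∋ x are {j, k, n}, {j, k, l, n}, {j, k, m, n}, {j, k, l, m, n}; each meets A ∖ {n}, so x IS a limit point.
Collecting: A' = {m, n}.


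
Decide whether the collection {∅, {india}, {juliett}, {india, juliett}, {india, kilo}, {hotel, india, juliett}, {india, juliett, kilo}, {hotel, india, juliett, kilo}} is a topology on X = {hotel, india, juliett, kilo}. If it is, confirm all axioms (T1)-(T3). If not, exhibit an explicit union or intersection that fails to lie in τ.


τ IS a topology on X.

Axiom (T1): ∅ ∈ τ? Yes; X ∈ τ? Yes.
Axiom (T2/T3): check pairwise unions and intersections of members of τ.
All pairwise intersections and unions checked — each lies in τ. Therefore τ satisfies (T1), (T2), (T3): it IS a topology on X.


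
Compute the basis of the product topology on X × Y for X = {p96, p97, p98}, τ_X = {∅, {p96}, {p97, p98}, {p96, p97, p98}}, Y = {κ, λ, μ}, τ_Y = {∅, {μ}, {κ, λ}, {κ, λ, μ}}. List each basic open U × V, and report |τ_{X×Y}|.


Basis B = {∅ × ∅, {p96} × {μ}, {p96} × {κ, λ}, {p97, p98} × {μ}, {p96} × {κ, λ, μ}, {p96, p97, p98} × {μ}, {p97, p98} × {κ, λ}, {p96, p97, p98} × {κ, λ}, {p97, p98} × {κ, λ, μ}, {p96, p97, p98} × {κ, λ, μ}}; |τ_{X×Y}| = 16.

Enumerate products U × V with U ∈ τ_X, V ∈ τ_Y (deduplicated):
  ∅ × ∅ = {} (∅)
  {p96} × {μ} = {(p96,μ)}
  {p96} × {κ, λ} = {(p96,κ), (p96,λ)}
  {p97, p98} × {μ} = {(p97,μ), (p98,μ)}
  {p96} × {κ, λ, μ} = {(p96,κ), (p96,λ), (p96,μ)}
  {p96, p97, p98} × {μ} = {(p96,μ), (p97,μ), (p98,μ)}
  {p97, p98} × {κ, λ} = {(p97,κ), (p97,λ), (p98,κ), (p98,λ)}
  {p96, p97, p98} × {κ, λ} = {(p96,κ), (p96,λ), (p97,κ), (p97,λ), (p98,κ), (p98,λ)}
  {p97, p98} × {κ, λ, μ} = {(p97,κ), (p97,λ), (p97,μ), (p98,κ), (p98,λ), (p98,μ)}
  {p96, p97, p98} × {κ, λ, μ} = {(p96,κ), (p96,λ), (p96,μ), (p97,κ), (p97,λ), (p97,μ), (p98,κ), (p98,λ), (p98,μ)}
These 10 distinct sets form the basis B.
Close under arbitrary unions to get τ_{X×Y}; counting gives |τ_{X×Y}| = 16.


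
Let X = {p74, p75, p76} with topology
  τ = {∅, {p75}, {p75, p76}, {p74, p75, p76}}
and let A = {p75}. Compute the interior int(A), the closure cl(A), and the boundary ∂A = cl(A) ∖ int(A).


int(A) = {p75}, cl(A) = {p74, p75, p76}, ∂A = {p74, p76}.

Closed sets in (X, τ) are complements of opens:
  closed(X, τ) = {∅, {p74}, {p74, p76}, {p74, p75, p76}}.
int(A) = ⋃ {U ∈ τ : U ⊆ A}. Opens contained in A: ∅, {p75}.
Taking the union of these: int(A) = {p75}.
cl(A) = ⋂ {C closed : A ⊆ C}. Closed sets containing A: {p74, p75, p76}.
Intersecting these: cl(A) = {p74, p75, p76}.
∂A = cl(A) ∖ int(A) = {p74, p75, p76} ∖ {p75} = {p74, p76}.


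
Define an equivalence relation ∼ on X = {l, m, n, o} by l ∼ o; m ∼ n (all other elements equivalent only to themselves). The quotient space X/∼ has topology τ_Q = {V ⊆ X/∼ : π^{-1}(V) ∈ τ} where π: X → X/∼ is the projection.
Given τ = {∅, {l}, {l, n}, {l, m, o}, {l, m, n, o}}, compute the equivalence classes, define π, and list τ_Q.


X/∼ = {[l=o], [m=n]}; |τ_Q| = 2.

Equivalence classes: [l=o], [m=n].
Quotient map π: X → X/∼ sends l ↦ [l=o], m ↦ [m=n], n ↦ [m=n], o ↦ [l=o].
For each subset V ⊆ X/∼, compute π^{-1}(V) ⊆ X and check whether π^{-1}(V) ∈ τ. V is open in τ_Q iff π^{-1}(V) ∈ τ.
  V = {}: π^{-1}(V) = ∅ ∈ τ ✓.
  V = {[l=o]}: π^{-1}(V) = {l, o} ∉ τ ✗.
  V = {[m=n]}: π^{-1}(V) = {m, n} ∉ τ ✗.
  V = {[l=o], [m=n]}: π^{-1}(V) = {l, m, n, o} ∈ τ ✓.
Open sets in the quotient: τ_Q = {{}, {[l=o], [m=n]}} (2 elements).


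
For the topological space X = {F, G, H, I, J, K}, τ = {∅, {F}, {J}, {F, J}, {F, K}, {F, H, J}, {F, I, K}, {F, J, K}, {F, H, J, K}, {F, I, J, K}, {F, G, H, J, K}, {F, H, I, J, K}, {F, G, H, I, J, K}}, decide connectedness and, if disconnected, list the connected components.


(X, τ) is connected.

Find clopen sets (U ∈ τ with X ∖ U ∈ τ):
  U = ∅, X ∖ U = {F, G, H, I, J, K} — both open, so U is clopen.
  U = {F, G, H, I, J, K}, X ∖ U = ∅ — both open, so U is clopen.
Only trivial clopens (∅ and X) exist, so (X, τ) is connected.
Compute connected components by grouping points that agree on all clopens:
  component: {F, G, H, I, J, K}


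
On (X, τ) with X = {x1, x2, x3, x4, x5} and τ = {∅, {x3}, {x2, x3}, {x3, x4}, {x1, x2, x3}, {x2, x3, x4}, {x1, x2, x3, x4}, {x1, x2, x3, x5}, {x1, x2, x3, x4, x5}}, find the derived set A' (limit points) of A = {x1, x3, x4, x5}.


A' = {x1, x2, x4, x5}

For each x ∈ X, list the open sets U ∈ τ with x ∈ U, then check whether U ∩ (A ∖ {x}) ≠ ∅ for every such U.
  x = x1: opens ∋ x are {x1, x2, x3}, {x1, x2, x3, x4}, {x1, x2, x3, x5}, {x1, x2, x3, x4, x5}; each meets A ∖ {x1}, so x IS a limit point.
  x = x2: opens ∋ x are {x2, x3}, {x1, x2, x3}, {x2, x3, x4}, {x1, x2, x3, x4}, {x1, x2, x3, x5}, {x1, x2, x3, x4, x5}; each meets A ∖ {x2}, so x IS a limit point.
  x = x3: open {x3} ∋ x has {x3} ∩ (A ∖ {x3}) = ∅, so x is NOT a limit point.
  x = x4: opens ∋ x are {x3, x4}, {x2, x3, x4}, {x1, x2, x3, x4}, {x1, x2, x3, x4, x5}; each meets A ∖ {x4}, so x IS a limit point.
  x = x5: opens ∋ x are {x1, x2, x3, x5}, {x1, x2, x3, x4, x5}; each meets A ∖ {x5}, so x IS a limit point.
Collecting: A' = {x1, x2, x4, x5}.


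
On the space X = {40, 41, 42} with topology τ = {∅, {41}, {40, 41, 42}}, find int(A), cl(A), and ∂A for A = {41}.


int(A) = {41}, cl(A) = {40, 41, 42}, ∂A = {40, 42}.

Closed sets in (X, τ) are complements of opens:
  closed(X, τ) = {∅, {40, 42}, {40, 41, 42}}.
int(A) = ⋃ {U ∈ τ : U ⊆ A}. Opens contained in A: ∅, {41}.
Taking the union of these: int(A) = {41}.
cl(A) = ⋂ {C closed : A ⊆ C}. Closed sets containing A: {40, 41, 42}.
Intersecting these: cl(A) = {40, 41, 42}.
∂A = cl(A) ∖ int(A) = {40, 41, 42} ∖ {41} = {40, 42}.


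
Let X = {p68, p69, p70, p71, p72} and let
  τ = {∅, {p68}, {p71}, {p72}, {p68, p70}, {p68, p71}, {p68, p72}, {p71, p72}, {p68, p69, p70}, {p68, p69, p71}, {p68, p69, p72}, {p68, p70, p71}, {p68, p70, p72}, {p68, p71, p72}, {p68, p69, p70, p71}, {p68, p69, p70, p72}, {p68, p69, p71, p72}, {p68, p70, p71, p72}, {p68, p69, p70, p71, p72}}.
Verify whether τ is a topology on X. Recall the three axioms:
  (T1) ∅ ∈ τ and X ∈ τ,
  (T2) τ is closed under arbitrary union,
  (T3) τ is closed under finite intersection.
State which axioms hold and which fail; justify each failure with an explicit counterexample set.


τ is NOT a topology on X.

Axiom (T1): ∅ ∈ τ? Yes; X ∈ τ? Yes.
Axiom (T2/T3): check pairwise unions and intersections of members of τ.
Counterexample for (T3): {p68, p69, p70} ∩ {p68, p69, p71} = {p68, p69} ∉ τ. Therefore τ is NOT a topology.


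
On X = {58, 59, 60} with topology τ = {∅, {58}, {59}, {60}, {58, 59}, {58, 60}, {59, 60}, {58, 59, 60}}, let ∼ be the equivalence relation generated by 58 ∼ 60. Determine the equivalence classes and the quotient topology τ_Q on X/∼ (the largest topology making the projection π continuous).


X/∼ = {[58=60], [59]}; |τ_Q| = 4.

Equivalence classes: [58=60], [59].
Quotient map π: X → X/∼ sends 58 ↦ [58=60], 59 ↦ [59], 60 ↦ [58=60].
For each subset V ⊆ X/∼, compute π^{-1}(V) ⊆ X and check whether π^{-1}(V) ∈ τ. V is open in τ_Q iff π^{-1}(V) ∈ τ.
  V = {}: π^{-1}(V) = ∅ ∈ τ ✓.
  V = {[58=60]}: π^{-1}(V) = {58, 60} ∈ τ ✓.
  V = {[59]}: π^{-1}(V) = {59} ∈ τ ✓.
  V = {[58=60], [59]}: π^{-1}(V) = {58, 59, 60} ∈ τ ✓.
Open sets in the quotient: τ_Q = {{}, {[58=60]}, {[59]}, {[58=60], [59]}} (4 elements).


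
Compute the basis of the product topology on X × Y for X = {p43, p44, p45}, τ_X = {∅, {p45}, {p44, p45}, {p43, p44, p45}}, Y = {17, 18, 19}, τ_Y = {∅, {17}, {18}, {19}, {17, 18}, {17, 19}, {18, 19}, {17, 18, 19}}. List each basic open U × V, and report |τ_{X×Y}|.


Basis B = {∅ × ∅, {p45} × {17}, {p45} × {18}, {p45} × {19}, {p44, p45} × {17}, {p44, p45} × {18}, {p44, p45} × {19}, {p45} × {17, 18}, {p45} × {17, 19}, {p45} × {18, 19}, {p43, p44, p45} × {17}, {p43, p44, p45} × {18}, {p43, p44, p45} × {19}, {p45} × {17, 18, 19}, {p44, p45} × {17, 18}, {p44, p45} × {17, 19}, {p44, p45} × {18, 19}, {p43, p44, p45} × {17, 18}, {p43, p44, p45} × {17, 19}, {p43, p44, p45} × {18, 19}, {p44, p45} × {17, 18, 19}, {p43, p44, p45} × {17, 18, 19}}; |τ_{X×Y}| = 64.

Enumerate products U × V with U ∈ τ_X, V ∈ τ_Y (deduplicated):
  ∅ × ∅ = {} (∅)
  {p45} × {17} = {(p45,17)}
  {p45} × {18} = {(p45,18)}
  {p45} × {19} = {(p45,19)}
  {p44, p45} × {17} = {(p44,17), (p45,17)}
  {p44, p45} × {18} = {(p44,18), (p45,18)}
  {p44, p45} × {19} = {(p44,19), (p45,19)}
  {p45} × {17, 18} = {(p45,17), (p45,18)}
  {p45} × {17, 19} = {(p45,17), (p45,19)}
  {p45} × {18, 19} = {(p45,18), (p45,19)}
  {p43, p44, p45} × {17} = {(p43,17), (p44,17), (p45,17)}
  {p43, p44, p45} × {18} = {(p43,18), (p44,18), (p45,18)}
  {p43, p44, p45} × {19} = {(p43,19), (p44,19), (p45,19)}
  {p45} × {17, 18, 19} = {(p45,17), (p45,18), (p45,19)}
  {p44, p45} × {17, 18} = {(p44,17), (p44,18), (p45,17), (p45,18)}
  {p44, p45} × {17, 19} = {(p44,17), (p44,19), (p45,17), (p45,19)}
  {p44, p45} × {18, 19} = {(p44,18), (p44,19), (p45,18), (p45,19)}
  {p43, p44, p45} × {17, 18} = {(p43,17), (p43,18), (p44,17), (p44,18), (p45,17), (p45,18)}
  {p43, p44, p45} × {17, 19} = {(p43,17), (p43,19), (p44,17), (p44,19), (p45,17), (p45,19)}
  {p43, p44, p45} × {18, 19} = {(p43,18), (p43,19), (p44,18), (p44,19), (p45,18), (p45,19)}
  {p44, p45} × {17, 18, 19} = {(p44,17), (p44,18), (p44,19), (p45,17), (p45,18), (p45,19)}
  {p43, p44, p45} × {17, 18, 19} = {(p43,17), (p43,18), (p43,19), (p44,17), (p44,18), (p44,19), (p45,17), (p45,18), (p45,19)}
These 22 distinct sets form the basis B.
Close under arbitrary unions to get τ_{X×Y}; counting gives |τ_{X×Y}| = 64.


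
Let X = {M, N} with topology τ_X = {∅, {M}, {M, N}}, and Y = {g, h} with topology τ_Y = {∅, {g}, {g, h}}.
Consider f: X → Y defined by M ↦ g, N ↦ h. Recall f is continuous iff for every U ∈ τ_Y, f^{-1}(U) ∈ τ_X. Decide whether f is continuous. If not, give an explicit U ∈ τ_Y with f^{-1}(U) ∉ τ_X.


f IS continuous.

Compute f^{-1}(U) for each U ∈ τ_Y:
  U = ∅: f^{-1}(U) = ∅ ∈ τ_X ✓.
  U = {g}: f^{-1}(U) = {M} ∈ τ_X ✓.
  U = {g, h}: f^{-1}(U) = {M, N} ∈ τ_X ✓.
Every preimage lies in τ_X, so f IS continuous.


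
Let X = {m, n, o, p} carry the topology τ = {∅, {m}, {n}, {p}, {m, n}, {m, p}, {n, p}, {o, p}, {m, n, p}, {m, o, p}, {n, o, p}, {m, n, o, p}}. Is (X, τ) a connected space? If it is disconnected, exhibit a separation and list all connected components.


(X, τ) is disconnected; components = [{m}, {n}, {o, p}].

Find clopen sets (U ∈ τ with X ∖ U ∈ τ):
  U = ∅, X ∖ U = {m, n, o, p} — both open, so U is clopen.
  U = {m}, X ∖ U = {n, o, p} — both open, so U is clopen.
  U = {n}, X ∖ U = {m, o, p} — both open, so U is clopen.
  U = {m, n}, X ∖ U = {o, p} — both open, so U is clopen.
  U = {o, p}, X ∖ U = {m, n} — both open, so U is clopen.
  U = {m, o, p}, X ∖ U = {n} — both open, so U is clopen.
  U = {n, o, p}, X ∖ U = {m} — both open, so U is clopen.
  U = {m, n, o, p}, X ∖ U = ∅ — both open, so U is clopen.
Nontrivial clopen(s) exist: e.g. {m, n}. So (X, τ) is disconnected.
Compute connected components by grouping points that agree on all clopens:
  component: {m}
  component: {n}
  component: {o, p}


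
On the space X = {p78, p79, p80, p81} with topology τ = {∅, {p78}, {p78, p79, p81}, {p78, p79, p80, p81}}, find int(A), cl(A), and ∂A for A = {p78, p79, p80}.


int(A) = {p78}, cl(A) = {p78, p79, p80, p81}, ∂A = {p79, p80, p81}.

Closed sets in (X, τ) are complements of opens:
  closed(X, τ) = {∅, {p80}, {p79, p80, p81}, {p78, p79, p80, p81}}.
int(A) = ⋃ {U ∈ τ : U ⊆ A}. Opens contained in A: ∅, {p78}.
Taking the union of these: int(A) = {p78}.
cl(A) = ⋂ {C closed : A ⊆ C}. Closed sets containing A: {p78, p79, p80, p81}.
Intersecting these: cl(A) = {p78, p79, p80, p81}.
∂A = cl(A) ∖ int(A) = {p78, p79, p80, p81} ∖ {p78} = {p79, p80, p81}.


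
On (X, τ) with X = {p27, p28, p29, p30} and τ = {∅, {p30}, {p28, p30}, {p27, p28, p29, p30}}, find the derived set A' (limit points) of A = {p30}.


A' = {p27, p28, p29}

For each x ∈ X, list the open sets U ∈ τ with x ∈ U, then check whether U ∩ (A ∖ {x}) ≠ ∅ for every such U.
  x = p27: opens ∋ x are {p27, p28, p29, p30}; each meets A ∖ {p27}, so x IS a limit point.
  x = p28: opens ∋ x are {p28, p30}, {p27, p28, p29, p30}; each meets A ∖ {p28}, so x IS a limit point.
  x = p29: opens ∋ x are {p27, p28, p29, p30}; each meets A ∖ {p29}, so x IS a limit point.
  x = p30: open {p30} ∋ x has {p30} ∩ (A ∖ {p30}) = ∅, so x is NOT a limit point.
Collecting: A' = {p27, p28, p29}.


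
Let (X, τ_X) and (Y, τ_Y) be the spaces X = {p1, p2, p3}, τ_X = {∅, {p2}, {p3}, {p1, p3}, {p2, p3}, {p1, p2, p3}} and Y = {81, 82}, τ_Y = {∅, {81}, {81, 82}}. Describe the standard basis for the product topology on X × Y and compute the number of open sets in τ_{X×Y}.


Basis B = {∅ × ∅, {p2} × {81}, {p3} × {81}, {p1, p3} × {81}, {p2} × {81, 82}, {p2, p3} × {81}, {p3} × {81, 82}, {p1, p2, p3} × {81}, {p1, p3} × {81, 82}, {p2, p3} × {81, 82}, {p1, p2, p3} × {81, 82}}; |τ_{X×Y}| = 18.

Enumerate products U × V with U ∈ τ_X, V ∈ τ_Y (deduplicated):
  ∅ × ∅ = {} (∅)
  {p2} × {81} = {(p2,81)}
  {p3} × {81} = {(p3,81)}
  {p1, p3} × {81} = {(p1,81), (p3,81)}
  {p2} × {81, 82} = {(p2,81), (p2,82)}
  {p2, p3} × {81} = {(p2,81), (p3,81)}
  {p3} × {81, 82} = {(p3,81), (p3,82)}
  {p1, p2, p3} × {81} = {(p1,81), (p2,81), (p3,81)}
  {p1, p3} × {81, 82} = {(p1,81), (p1,82), (p3,81), (p3,82)}
  {p2, p3} × {81, 82} = {(p2,81), (p2,82), (p3,81), (p3,82)}
  {p1, p2, p3} × {81, 82} = {(p1,81), (p1,82), (p2,81), (p2,82), (p3,81), (p3,82)}
These 11 distinct sets form the basis B.
Close under arbitrary unions to get τ_{X×Y}; counting gives |τ_{X×Y}| = 18.


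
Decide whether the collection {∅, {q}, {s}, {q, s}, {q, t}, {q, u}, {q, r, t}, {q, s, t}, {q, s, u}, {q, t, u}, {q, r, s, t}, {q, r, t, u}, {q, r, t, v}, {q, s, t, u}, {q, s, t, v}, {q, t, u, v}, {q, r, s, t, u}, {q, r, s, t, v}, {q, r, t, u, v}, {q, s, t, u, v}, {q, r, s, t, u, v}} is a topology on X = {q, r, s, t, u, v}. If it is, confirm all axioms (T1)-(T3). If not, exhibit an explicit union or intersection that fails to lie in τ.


τ is NOT a topology on X.

Axiom (T1): ∅ ∈ τ? Yes; X ∈ τ? Yes.
Axiom (T2/T3): check pairwise unions and intersections of members of τ.
Counterexample for (T3): {q, r, t, v} ∩ {q, s, t, v} = {q, t, v} ∉ τ. Therefore τ is NOT a topology.


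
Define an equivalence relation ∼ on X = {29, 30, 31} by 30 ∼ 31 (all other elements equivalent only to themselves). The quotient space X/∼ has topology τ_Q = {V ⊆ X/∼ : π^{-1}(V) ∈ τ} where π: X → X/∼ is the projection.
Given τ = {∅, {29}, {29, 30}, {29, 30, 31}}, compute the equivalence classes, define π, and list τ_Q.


X/∼ = {[29], [30=31]}; |τ_Q| = 3.

Equivalence classes: [29], [30=31].
Quotient map π: X → X/∼ sends 29 ↦ [29], 30 ↦ [30=31], 31 ↦ [30=31].
For each subset V ⊆ X/∼, compute π^{-1}(V) ⊆ X and check whether π^{-1}(V) ∈ τ. V is open in τ_Q iff π^{-1}(V) ∈ τ.
  V = {}: π^{-1}(V) = ∅ ∈ τ ✓.
  V = {[29]}: π^{-1}(V) = {29} ∈ τ ✓.
  V = {[30=31]}: π^{-1}(V) = {30, 31} ∉ τ ✗.
  V = {[29], [30=31]}: π^{-1}(V) = {29, 30, 31} ∈ τ ✓.
Open sets in the quotient: τ_Q = {{}, {[29]}, {[29], [30=31]}} (3 elements).


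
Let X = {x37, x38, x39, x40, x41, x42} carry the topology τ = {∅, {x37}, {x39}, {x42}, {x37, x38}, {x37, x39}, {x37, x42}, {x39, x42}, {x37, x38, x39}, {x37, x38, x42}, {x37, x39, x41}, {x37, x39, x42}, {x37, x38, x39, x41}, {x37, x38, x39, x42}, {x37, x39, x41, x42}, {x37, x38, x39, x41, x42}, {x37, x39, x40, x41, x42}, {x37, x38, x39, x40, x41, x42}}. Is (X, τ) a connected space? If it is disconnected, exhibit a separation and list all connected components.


(X, τ) is connected.

Find clopen sets (U ∈ τ with X ∖ U ∈ τ):
  U = ∅, X ∖ U = {x37, x38, x39, x40, x41, x42} — both open, so U is clopen.
  U = {x37, x38, x39, x40, x41, x42}, X ∖ U = ∅ — both open, so U is clopen.
Only trivial clopens (∅ and X) exist, so (X, τ) is connected.
Compute connected components by grouping points that agree on all clopens:
  component: {x37, x38, x39, x40, x41, x42}


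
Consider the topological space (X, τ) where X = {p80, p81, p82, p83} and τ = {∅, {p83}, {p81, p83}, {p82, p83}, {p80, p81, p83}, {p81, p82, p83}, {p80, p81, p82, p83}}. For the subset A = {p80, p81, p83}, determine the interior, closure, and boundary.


int(A) = {p80, p81, p83}, cl(A) = {p80, p81, p82, p83}, ∂A = {p82}.

Closed sets in (X, τ) are complements of opens:
  closed(X, τ) = {∅, {p80}, {p82}, {p80, p81}, {p80, p82}, {p80, p81, p82}, {p80, p81, p82, p83}}.
int(A) = ⋃ {U ∈ τ : U ⊆ A}. Opens contained in A: ∅, {p83}, {p81, p83}, {p80, p81, p83}.
Taking the union of these: int(A) = {p80, p81, p83}.
cl(A) = ⋂ {C closed : A ⊆ C}. Closed sets containing A: {p80, p81, p82, p83}.
Intersecting these: cl(A) = {p80, p81, p82, p83}.
∂A = cl(A) ∖ int(A) = {p80, p81, p82, p83} ∖ {p80, p81, p83} = {p82}.


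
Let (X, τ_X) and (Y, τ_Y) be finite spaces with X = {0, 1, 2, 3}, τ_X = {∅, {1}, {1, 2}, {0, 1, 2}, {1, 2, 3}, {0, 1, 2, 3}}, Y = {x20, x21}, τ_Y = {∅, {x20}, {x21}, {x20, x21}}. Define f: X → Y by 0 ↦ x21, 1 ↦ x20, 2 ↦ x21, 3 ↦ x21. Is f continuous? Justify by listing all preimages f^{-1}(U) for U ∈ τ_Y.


f is NOT continuous.

Compute f^{-1}(U) for each U ∈ τ_Y:
  U = ∅: f^{-1}(U) = ∅ ∈ τ_X ✓.
  U = {x20}: f^{-1}(U) = {1} ∈ τ_X ✓.
  U = {x21}: f^{-1}(U) = {0, 2, 3} ∉ τ_X ✗.
  U = {x20, x21}: f^{-1}(U) = {0, 1, 2, 3} ∈ τ_X ✓.
Found U = {x21} with f^{-1}(U) = {0, 2, 3} not in τ_X. Therefore f is NOT continuous.


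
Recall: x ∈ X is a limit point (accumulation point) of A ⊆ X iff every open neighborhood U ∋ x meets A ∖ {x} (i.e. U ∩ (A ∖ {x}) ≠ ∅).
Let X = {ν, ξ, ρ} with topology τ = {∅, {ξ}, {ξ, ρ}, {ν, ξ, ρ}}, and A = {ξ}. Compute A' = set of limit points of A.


A' = {ν, ρ}

For each x ∈ X, list the open sets U ∈ τ with x ∈ U, then check whether U ∩ (A ∖ {x}) ≠ ∅ for every such U.
  x = ν: opens ∋ x are {ν, ξ, ρ}; each meets A ∖ {ν}, so x IS a limit point.
  x = ξ: open {ξ} ∋ x has {ξ} ∩ (A ∖ {ξ}) = ∅, so x is NOT a limit point.
  x = ρ: opens ∋ x are {ξ, ρ}, {ν, ξ, ρ}; each meets A ∖ {ρ}, so x IS a limit point.
Collecting: A' = {ν, ρ}.


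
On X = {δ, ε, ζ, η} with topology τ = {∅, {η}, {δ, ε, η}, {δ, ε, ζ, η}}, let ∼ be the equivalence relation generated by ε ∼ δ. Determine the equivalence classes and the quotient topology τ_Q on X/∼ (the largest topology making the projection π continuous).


X/∼ = {[δ=ε], [ζ], [η]}; |τ_Q| = 4.

Equivalence classes: [δ=ε], [ζ], [η].
Quotient map π: X → X/∼ sends δ ↦ [δ=ε], ε ↦ [δ=ε], ζ ↦ [ζ], η ↦ [η].
For each subset V ⊆ X/∼, compute π^{-1}(V) ⊆ X and check whether π^{-1}(V) ∈ τ. V is open in τ_Q iff π^{-1}(V) ∈ τ.
  V = {}: π^{-1}(V) = ∅ ∈ τ ✓.
  V = {[δ=ε]}: π^{-1}(V) = {δ, ε} ∉ τ ✗.
  V = {[ζ]}: π^{-1}(V) = {ζ} ∉ τ ✗.
  V = {[δ=ε], [ζ]}: π^{-1}(V) = {δ, ε, ζ} ∉ τ ✗.
  V = {[η]}: π^{-1}(V) = {η} ∈ τ ✓.
  V = {[δ=ε], [η]}: π^{-1}(V) = {δ, ε, η} ∈ τ ✓.
  V = {[ζ], [η]}: π^{-1}(V) = {ζ, η} ∉ τ ✗.
  V = {[δ=ε], [ζ], [η]}: π^{-1}(V) = {δ, ε, ζ, η} ∈ τ ✓.
Open sets in the quotient: τ_Q = {{}, {[η]}, {[δ=ε], [η]}, {[δ=ε], [ζ], [η]}} (4 elements).


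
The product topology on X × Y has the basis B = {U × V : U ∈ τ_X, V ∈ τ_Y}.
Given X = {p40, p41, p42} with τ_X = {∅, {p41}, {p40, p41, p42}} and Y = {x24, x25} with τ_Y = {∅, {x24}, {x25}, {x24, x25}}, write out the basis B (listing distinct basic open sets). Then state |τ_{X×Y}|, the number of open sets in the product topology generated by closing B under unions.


Basis B = {∅ × ∅, {p41} × {x24}, {p41} × {x25}, {p41} × {x24, x25}, {p40, p41, p42} × {x24}, {p40, p41, p42} × {x25}, {p40, p41, p42} × {x24, x25}}; |τ_{X×Y}| = 9.

Enumerate products U × V with U ∈ τ_X, V ∈ τ_Y (deduplicated):
  ∅ × ∅ = {} (∅)
  {p41} × {x24} = {(p41,x24)}
  {p41} × {x25} = {(p41,x25)}
  {p41} × {x24, x25} = {(p41,x24), (p41,x25)}
  {p40, p41, p42} × {x24} = {(p40,x24), (p41,x24), (p42,x24)}
  {p40, p41, p42} × {x25} = {(p40,x25), (p41,x25), (p42,x25)}
  {p40, p41, p42} × {x24, x25} = {(p40,x24), (p40,x25), (p41,x24), (p41,x25), (p42,x24), (p42,x25)}
These 7 distinct sets form the basis B.
Close under arbitrary unions to get τ_{X×Y}; counting gives |τ_{X×Y}| = 9.


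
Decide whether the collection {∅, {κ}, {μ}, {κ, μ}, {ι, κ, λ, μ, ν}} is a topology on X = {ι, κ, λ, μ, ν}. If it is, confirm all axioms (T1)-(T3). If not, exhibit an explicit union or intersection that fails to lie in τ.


τ IS a topology on X.

Axiom (T1): ∅ ∈ τ? Yes; X ∈ τ? Yes.
Axiom (T2/T3): check pairwise unions and intersections of members of τ.
All pairwise intersections and unions checked — each lies in τ. Therefore τ satisfies (T1), (T2), (T3): it IS a topology on X.


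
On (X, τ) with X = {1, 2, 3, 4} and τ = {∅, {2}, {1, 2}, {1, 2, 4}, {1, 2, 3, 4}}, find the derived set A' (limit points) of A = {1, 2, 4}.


A' = {1, 3, 4}

For each x ∈ X, list the open sets U ∈ τ with x ∈ U, then check whether U ∩ (A ∖ {x}) ≠ ∅ for every such U.
  x = 1: opens ∋ x are {1, 2}, {1, 2, 4}, {1, 2, 3, 4}; each meets A ∖ {1}, so x IS a limit point.
  x = 2: open {2} ∋ x has {2} ∩ (A ∖ {2}) = ∅, so x is NOT a limit point.
  x = 3: opens ∋ x are {1, 2, 3, 4}; each meets A ∖ {3}, so x IS a limit point.
  x = 4: opens ∋ x are {1, 2, 4}, {1, 2, 3, 4}; each meets A ∖ {4}, so x IS a limit point.
Collecting: A' = {1, 3, 4}.


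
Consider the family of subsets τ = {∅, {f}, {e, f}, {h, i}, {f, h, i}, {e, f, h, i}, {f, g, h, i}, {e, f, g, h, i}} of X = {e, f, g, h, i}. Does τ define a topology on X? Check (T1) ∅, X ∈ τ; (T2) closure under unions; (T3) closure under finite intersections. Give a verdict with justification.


τ IS a topology on X.

Axiom (T1): ∅ ∈ τ? Yes; X ∈ τ? Yes.
Axiom (T2/T3): check pairwise unions and intersections of members of τ.
All pairwise intersections and unions checked — each lies in τ. Therefore τ satisfies (T1), (T2), (T3): it IS a topology on X.


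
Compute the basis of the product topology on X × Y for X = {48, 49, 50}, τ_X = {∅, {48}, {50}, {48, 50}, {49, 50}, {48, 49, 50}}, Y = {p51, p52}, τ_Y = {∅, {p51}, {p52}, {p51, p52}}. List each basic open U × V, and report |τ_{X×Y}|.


Basis B = {∅ × ∅, {48} × {p51}, {48} × {p52}, {50} × {p51}, {50} × {p52}, {48} × {p51, p52}, {48, 50} × {p51}, {48, 50} × {p52}, {49, 50} × {p51}, {49, 50} × {p52}, {50} × {p51, p52}, {48, 49, 50} × {p51}, {48, 49, 50} × {p52}, {48, 50} × {p51, p52}, {49, 50} × {p51, p52}, {48, 49, 50} × {p51, p52}}; |τ_{X×Y}| = 36.

Enumerate products U × V with U ∈ τ_X, V ∈ τ_Y (deduplicated):
  ∅ × ∅ = {} (∅)
  {48} × {p51} = {(48,p51)}
  {48} × {p52} = {(48,p52)}
  {50} × {p51} = {(50,p51)}
  {50} × {p52} = {(50,p52)}
  {48} × {p51, p52} = {(48,p51), (48,p52)}
  {48, 50} × {p51} = {(48,p51), (50,p51)}
  {48, 50} × {p52} = {(48,p52), (50,p52)}
  {49, 50} × {p51} = {(49,p51), (50,p51)}
  {49, 50} × {p52} = {(49,p52), (50,p52)}
  {50} × {p51, p52} = {(50,p51), (50,p52)}
  {48, 49, 50} × {p51} = {(48,p51), (49,p51), (50,p51)}
  {48, 49, 50} × {p52} = {(48,p52), (49,p52), (50,p52)}
  {48, 50} × {p51, p52} = {(48,p51), (48,p52), (50,p51), (50,p52)}
  {49, 50} × {p51, p52} = {(49,p51), (49,p52), (50,p51), (50,p52)}
  {48, 49, 50} × {p51, p52} = {(48,p51), (48,p52), (49,p51), (49,p52), (50,p51), (50,p52)}
These 16 distinct sets form the basis B.
Close under arbitrary unions to get τ_{X×Y}; counting gives |τ_{X×Y}| = 36.


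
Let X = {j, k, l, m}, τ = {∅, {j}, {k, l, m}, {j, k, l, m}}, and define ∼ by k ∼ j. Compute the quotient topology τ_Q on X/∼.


X/∼ = {[j=k], [l], [m]}; |τ_Q| = 2.

Equivalence classes: [j=k], [l], [m].
Quotient map π: X → X/∼ sends j ↦ [j=k], k ↦ [j=k], l ↦ [l], m ↦ [m].
For each subset V ⊆ X/∼, compute π^{-1}(V) ⊆ X and check whether π^{-1}(V) ∈ τ. V is open in τ_Q iff π^{-1}(V) ∈ τ.
  V = {}: π^{-1}(V) = ∅ ∈ τ ✓.
  V = {[j=k]}: π^{-1}(V) = {j, k} ∉ τ ✗.
  V = {[l]}: π^{-1}(V) = {l} ∉ τ ✗.
  V = {[j=k], [l]}: π^{-1}(V) = {j, k, l} ∉ τ ✗.
  V = {[m]}: π^{-1}(V) = {m} ∉ τ ✗.
  V = {[j=k], [m]}: π^{-1}(V) = {j, k, m} ∉ τ ✗.
  V = {[l], [m]}: π^{-1}(V) = {l, m} ∉ τ ✗.
  V = {[j=k], [l], [m]}: π^{-1}(V) = {j, k, l, m} ∈ τ ✓.
Open sets in the quotient: τ_Q = {{}, {[j=k], [l], [m]}} (2 elements).


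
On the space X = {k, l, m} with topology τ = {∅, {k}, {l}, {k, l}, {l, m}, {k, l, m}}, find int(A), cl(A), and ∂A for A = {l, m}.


int(A) = {l, m}, cl(A) = {l, m}, ∂A = ∅.

Closed sets in (X, τ) are complements of opens:
  closed(X, τ) = {∅, {k}, {m}, {k, m}, {l, m}, {k, l, m}}.
int(A) = ⋃ {U ∈ τ : U ⊆ A}. Opens contained in A: ∅, {l}, {l, m}.
Taking the union of these: int(A) = {l, m}.
cl(A) = ⋂ {C closed : A ⊆ C}. Closed sets containing A: {l, m}, {k, l, m}.
Intersecting these: cl(A) = {l, m}.
∂A = cl(A) ∖ int(A) = {l, m} ∖ {l, m} = ∅.


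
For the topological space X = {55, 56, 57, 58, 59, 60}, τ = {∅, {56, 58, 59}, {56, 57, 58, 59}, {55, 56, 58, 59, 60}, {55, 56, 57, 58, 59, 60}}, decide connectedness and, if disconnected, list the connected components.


(X, τ) is connected.

Find clopen sets (U ∈ τ with X ∖ U ∈ τ):
  U = ∅, X ∖ U = {55, 56, 57, 58, 59, 60} — both open, so U is clopen.
  U = {55, 56, 57, 58, 59, 60}, X ∖ U = ∅ — both open, so U is clopen.
Only trivial clopens (∅ and X) exist, so (X, τ) is connected.
Compute connected components by grouping points that agree on all clopens:
  component: {55, 56, 57, 58, 59, 60}


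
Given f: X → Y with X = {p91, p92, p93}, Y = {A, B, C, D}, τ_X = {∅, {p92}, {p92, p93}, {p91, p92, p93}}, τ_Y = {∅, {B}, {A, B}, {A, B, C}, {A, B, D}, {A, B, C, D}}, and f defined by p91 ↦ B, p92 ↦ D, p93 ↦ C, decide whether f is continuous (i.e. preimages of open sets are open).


f is NOT continuous.

Compute f^{-1}(U) for each U ∈ τ_Y:
  U = ∅: f^{-1}(U) = ∅ ∈ τ_X ✓.
  U = {B}: f^{-1}(U) = {p91} ∉ τ_X ✗.
  U = {A, B}: f^{-1}(U) = {p91} ∉ τ_X ✗.
  U = {A, B, C}: f^{-1}(U) = {p91, p93} ∉ τ_X ✗.
  U = {A, B, D}: f^{-1}(U) = {p91, p92} ∉ τ_X ✗.
  U = {A, B, C, D}: f^{-1}(U) = {p91, p92, p93} ∈ τ_X ✓.
Found U = {B} with f^{-1}(U) = {p91} not in τ_X. Therefore f is NOT continuous.


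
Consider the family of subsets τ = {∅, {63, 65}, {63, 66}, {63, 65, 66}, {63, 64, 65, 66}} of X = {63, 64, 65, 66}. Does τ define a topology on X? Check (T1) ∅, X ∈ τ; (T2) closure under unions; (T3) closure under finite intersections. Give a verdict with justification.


τ is NOT a topology on X.

Axiom (T1): ∅ ∈ τ? Yes; X ∈ τ? Yes.
Axiom (T2/T3): check pairwise unions and intersections of members of τ.
Counterexample for (T3): {63, 65} ∩ {63, 66} = {63} ∉ τ. Therefore τ is NOT a topology.


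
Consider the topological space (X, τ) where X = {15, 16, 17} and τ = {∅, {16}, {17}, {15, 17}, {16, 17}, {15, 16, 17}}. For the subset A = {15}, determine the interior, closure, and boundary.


int(A) = ∅, cl(A) = {15}, ∂A = {15}.

Closed sets in (X, τ) are complements of opens:
  closed(X, τ) = {∅, {15}, {16}, {15, 16}, {15, 17}, {15, 16, 17}}.
int(A) = ⋃ {U ∈ τ : U ⊆ A}. Opens contained in A: ∅.
Taking the union of these: int(A) = ∅.
cl(A) = ⋂ {C closed : A ⊆ C}. Closed sets containing A: {15}, {15, 16}, {15, 17}, {15, 16, 17}.
Intersecting these: cl(A) = {15}.
∂A = cl(A) ∖ int(A) = {15} ∖ ∅ = {15}.


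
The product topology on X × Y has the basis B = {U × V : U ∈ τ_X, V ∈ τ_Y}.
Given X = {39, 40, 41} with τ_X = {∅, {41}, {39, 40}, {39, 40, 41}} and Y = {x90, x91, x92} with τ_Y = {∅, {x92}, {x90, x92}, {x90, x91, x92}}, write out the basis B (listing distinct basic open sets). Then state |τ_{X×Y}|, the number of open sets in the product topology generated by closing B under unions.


Basis B = {∅ × ∅, {41} × {x92}, {39, 40} × {x92}, {41} × {x90, x92}, {39, 40, 41} × {x92}, {41} × {x90, x91, x92}, {39, 40} × {x90, x92}, {39, 40} × {x90, x91, x92}, {39, 40, 41} × {x90, x92}, {39, 40, 41} × {x90, x91, x92}}; |τ_{X×Y}| = 16.

Enumerate products U × V with U ∈ τ_X, V ∈ τ_Y (deduplicated):
  ∅ × ∅ = {} (∅)
  {41} × {x92} = {(41,x92)}
  {39, 40} × {x92} = {(39,x92), (40,x92)}
  {41} × {x90, x92} = {(41,x90), (41,x92)}
  {39, 40, 41} × {x92} = {(39,x92), (40,x92), (41,x92)}
  {41} × {x90, x91, x92} = {(41,x90), (41,x91), (41,x92)}
  {39, 40} × {x90, x92} = {(39,x90), (39,x92), (40,x90), (40,x92)}
  {39, 40} × {x90, x91, x92} = {(39,x90), (39,x91), (39,x92), (40,x90), (40,x91), (40,x92)}
  {39, 40, 41} × {x90, x92} = {(39,x90), (39,x92), (40,x90), (40,x92), (41,x90), (41,x92)}
  {39, 40, 41} × {x90, x91, x92} = {(39,x90), (39,x91), (39,x92), (40,x90), (40,x91), (40,x92), (41,x90), (41,x91), (41,x92)}
These 10 distinct sets form the basis B.
Close under arbitrary unions to get τ_{X×Y}; counting gives |τ_{X×Y}| = 16.


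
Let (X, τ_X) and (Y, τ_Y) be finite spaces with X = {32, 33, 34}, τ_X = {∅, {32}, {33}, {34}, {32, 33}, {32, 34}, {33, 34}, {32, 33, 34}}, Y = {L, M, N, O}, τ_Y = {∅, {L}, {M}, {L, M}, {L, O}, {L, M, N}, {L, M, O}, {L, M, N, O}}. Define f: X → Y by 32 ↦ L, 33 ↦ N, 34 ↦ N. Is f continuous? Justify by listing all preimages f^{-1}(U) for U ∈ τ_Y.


f IS continuous.

Compute f^{-1}(U) for each U ∈ τ_Y:
  U = ∅: f^{-1}(U) = ∅ ∈ τ_X ✓.
  U = {L}: f^{-1}(U) = {32} ∈ τ_X ✓.
  U = {M}: f^{-1}(U) = ∅ ∈ τ_X ✓.
  U = {L, M}: f^{-1}(U) = {32} ∈ τ_X ✓.
  U = {L, O}: f^{-1}(U) = {32} ∈ τ_X ✓.
  U = {L, M, N}: f^{-1}(U) = {32, 33, 34} ∈ τ_X ✓.
  U = {L, M, O}: f^{-1}(U) = {32} ∈ τ_X ✓.
  U = {L, M, N, O}: f^{-1}(U) = {32, 33, 34} ∈ τ_X ✓.
Every preimage lies in τ_X, so f IS continuous.


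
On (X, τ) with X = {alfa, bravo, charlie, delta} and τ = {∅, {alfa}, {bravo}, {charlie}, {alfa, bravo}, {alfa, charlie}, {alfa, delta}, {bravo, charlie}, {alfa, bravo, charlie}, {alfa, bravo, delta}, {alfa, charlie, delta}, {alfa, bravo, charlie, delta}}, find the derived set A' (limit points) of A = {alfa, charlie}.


A' = {delta}

For each x ∈ X, list the open sets U ∈ τ with x ∈ U, then check whether U ∩ (A ∖ {x}) ≠ ∅ for every such U.
  x = alfa: open {alfa} ∋ x has {alfa} ∩ (A ∖ {alfa}) = ∅, so x is NOT a limit point.
  x = bravo: open {bravo} ∋ x has {bravo} ∩ (A ∖ {bravo}) = ∅, so x is NOT a limit point.
  x = charlie: open {charlie} ∋ x has {charlie} ∩ (A ∖ {charlie}) = ∅, so x is NOT a limit point.
  x = delta: opens ∋ x are {alfa, delta}, {alfa, bravo, delta}, {alfa, charlie, delta}, {alfa, bravo, charlie, delta}; each meets A ∖ {delta}, so x IS a limit point.
Collecting: A' = {delta}.
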